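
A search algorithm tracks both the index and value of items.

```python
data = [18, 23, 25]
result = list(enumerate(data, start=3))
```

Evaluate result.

Step 1: enumerate with start=3:
  (3, 18)
  (4, 23)
  (5, 25)
Therefore result = [(3, 18), (4, 23), (5, 25)].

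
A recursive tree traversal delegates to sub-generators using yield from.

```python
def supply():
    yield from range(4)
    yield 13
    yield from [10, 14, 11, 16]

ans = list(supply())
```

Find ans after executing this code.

Step 1: Trace yields in order:
  yield 0
  yield 1
  yield 2
  yield 3
  yield 13
  yield 10
  yield 14
  yield 11
  yield 16
Therefore ans = [0, 1, 2, 3, 13, 10, 14, 11, 16].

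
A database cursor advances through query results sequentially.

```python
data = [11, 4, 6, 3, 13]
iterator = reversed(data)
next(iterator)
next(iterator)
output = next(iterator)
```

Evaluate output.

Step 1: reversed([11, 4, 6, 3, 13]) gives iterator: [13, 3, 6, 4, 11].
Step 2: First next() = 13, second next() = 3.
Step 3: Third next() = 6.
Therefore output = 6.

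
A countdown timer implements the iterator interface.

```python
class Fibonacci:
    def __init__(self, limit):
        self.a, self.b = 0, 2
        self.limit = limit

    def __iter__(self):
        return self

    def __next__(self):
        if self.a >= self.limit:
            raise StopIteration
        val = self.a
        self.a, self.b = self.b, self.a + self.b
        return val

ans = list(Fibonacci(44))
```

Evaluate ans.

Step 1: Fibonacci-like sequence (a=0, b=2) until >= 44:
  Yield 0, then a,b = 2,2
  Yield 2, then a,b = 2,4
  Yield 2, then a,b = 4,6
  Yield 4, then a,b = 6,10
  Yield 6, then a,b = 10,16
  Yield 10, then a,b = 16,26
  Yield 16, then a,b = 26,42
  Yield 26, then a,b = 42,68
  Yield 42, then a,b = 68,110
Step 2: 68 >= 44, stop.
Therefore ans = [0, 2, 2, 4, 6, 10, 16, 26, 42].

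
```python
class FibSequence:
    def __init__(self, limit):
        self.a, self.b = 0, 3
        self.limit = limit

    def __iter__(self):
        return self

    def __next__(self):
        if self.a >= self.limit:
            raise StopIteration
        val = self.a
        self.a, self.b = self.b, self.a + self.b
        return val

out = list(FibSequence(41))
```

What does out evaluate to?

Step 1: Fibonacci-like sequence (a=0, b=3) until >= 41:
  Yield 0, then a,b = 3,3
  Yield 3, then a,b = 3,6
  Yield 3, then a,b = 6,9
  Yield 6, then a,b = 9,15
  Yield 9, then a,b = 15,24
  Yield 15, then a,b = 24,39
  Yield 24, then a,b = 39,63
  Yield 39, then a,b = 63,102
Step 2: 63 >= 41, stop.
Therefore out = [0, 3, 3, 6, 9, 15, 24, 39].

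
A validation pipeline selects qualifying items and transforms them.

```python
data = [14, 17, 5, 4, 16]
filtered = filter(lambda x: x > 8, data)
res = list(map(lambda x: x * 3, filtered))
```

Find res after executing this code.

Step 1: Filter data for elements > 8:
  14: kept
  17: kept
  5: removed
  4: removed
  16: kept
Step 2: Map x * 3 on filtered [14, 17, 16]:
  14 -> 42
  17 -> 51
  16 -> 48
Therefore res = [42, 51, 48].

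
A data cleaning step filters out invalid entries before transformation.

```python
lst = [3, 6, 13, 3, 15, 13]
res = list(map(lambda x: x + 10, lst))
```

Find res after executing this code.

Step 1: Apply lambda x: x + 10 to each element:
  3 -> 13
  6 -> 16
  13 -> 23
  3 -> 13
  15 -> 25
  13 -> 23
Therefore res = [13, 16, 23, 13, 25, 23].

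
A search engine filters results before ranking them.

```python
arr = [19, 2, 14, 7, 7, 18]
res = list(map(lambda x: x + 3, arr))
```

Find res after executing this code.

Step 1: Apply lambda x: x + 3 to each element:
  19 -> 22
  2 -> 5
  14 -> 17
  7 -> 10
  7 -> 10
  18 -> 21
Therefore res = [22, 5, 17, 10, 10, 21].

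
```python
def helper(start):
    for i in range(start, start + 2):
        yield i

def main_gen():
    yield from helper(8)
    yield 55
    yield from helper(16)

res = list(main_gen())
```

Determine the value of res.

Step 1: main_gen() delegates to helper(8):
  yield 8
  yield 9
Step 2: yield 55
Step 3: Delegates to helper(16):
  yield 16
  yield 17
Therefore res = [8, 9, 55, 16, 17].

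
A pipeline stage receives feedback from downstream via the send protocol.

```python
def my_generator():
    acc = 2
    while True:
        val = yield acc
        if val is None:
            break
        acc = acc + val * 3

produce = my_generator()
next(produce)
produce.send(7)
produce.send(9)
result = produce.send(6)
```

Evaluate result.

Step 1: next() -> yield acc=2.
Step 2: send(7) -> val=7, acc = 2 + 7*3 = 23, yield 23.
Step 3: send(9) -> val=9, acc = 23 + 9*3 = 50, yield 50.
Step 4: send(6) -> val=6, acc = 50 + 6*3 = 68, yield 68.
Therefore result = 68.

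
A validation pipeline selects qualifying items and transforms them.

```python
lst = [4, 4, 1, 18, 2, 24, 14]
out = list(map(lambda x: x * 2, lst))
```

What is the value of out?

Step 1: Apply lambda x: x * 2 to each element:
  4 -> 8
  4 -> 8
  1 -> 2
  18 -> 36
  2 -> 4
  24 -> 48
  14 -> 28
Therefore out = [8, 8, 2, 36, 4, 48, 28].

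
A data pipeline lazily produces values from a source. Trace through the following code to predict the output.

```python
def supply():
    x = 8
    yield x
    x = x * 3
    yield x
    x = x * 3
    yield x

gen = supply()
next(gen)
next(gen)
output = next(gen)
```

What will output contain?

Step 1: Trace through generator execution:
  Yield 1: x starts at 8, yield 8
  Yield 2: x = 8 * 3 = 24, yield 24
  Yield 3: x = 24 * 3 = 72, yield 72
Step 2: First next() gets 8, second next() gets the second value, third next() yields 72.
Therefore output = 72.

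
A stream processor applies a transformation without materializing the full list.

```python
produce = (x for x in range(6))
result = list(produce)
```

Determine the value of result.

Step 1: Generator expression iterates range(6): [0, 1, 2, 3, 4, 5].
Step 2: list() collects all values.
Therefore result = [0, 1, 2, 3, 4, 5].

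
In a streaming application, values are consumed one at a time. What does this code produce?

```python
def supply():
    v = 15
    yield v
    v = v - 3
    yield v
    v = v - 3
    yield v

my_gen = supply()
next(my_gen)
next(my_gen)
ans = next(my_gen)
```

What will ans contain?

Step 1: Trace through generator execution:
  Yield 1: v starts at 15, yield 15
  Yield 2: v = 15 - 3 = 12, yield 12
  Yield 3: v = 12 - 3 = 9, yield 9
Step 2: First next() gets 15, second next() gets the second value, third next() yields 9.
Therefore ans = 9.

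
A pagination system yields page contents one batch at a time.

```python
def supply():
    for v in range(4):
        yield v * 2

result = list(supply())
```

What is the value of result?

Step 1: For each v in range(4), yield v * 2:
  v=0: yield 0 * 2 = 0
  v=1: yield 1 * 2 = 2
  v=2: yield 2 * 2 = 4
  v=3: yield 3 * 2 = 6
Therefore result = [0, 2, 4, 6].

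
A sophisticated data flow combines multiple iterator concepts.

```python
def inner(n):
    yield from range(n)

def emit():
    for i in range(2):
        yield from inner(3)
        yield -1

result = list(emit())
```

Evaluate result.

Step 1: For each i in range(2):
  i=0: yield from inner(3) -> [0, 1, 2], then yield -1
  i=1: yield from inner(3) -> [0, 1, 2], then yield -1
Therefore result = [0, 1, 2, -1, 0, 1, 2, -1].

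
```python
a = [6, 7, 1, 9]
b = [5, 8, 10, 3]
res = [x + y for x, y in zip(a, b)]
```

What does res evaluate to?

Step 1: Add corresponding elements:
  6 + 5 = 11
  7 + 8 = 15
  1 + 10 = 11
  9 + 3 = 12
Therefore res = [11, 15, 11, 12].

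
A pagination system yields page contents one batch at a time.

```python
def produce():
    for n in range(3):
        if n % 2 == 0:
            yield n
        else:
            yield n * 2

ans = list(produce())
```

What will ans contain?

Step 1: For each n in range(3), yield n if even, else n*2:
  n=0 (even): yield 0
  n=1 (odd): yield 1*2 = 2
  n=2 (even): yield 2
Therefore ans = [0, 2, 2].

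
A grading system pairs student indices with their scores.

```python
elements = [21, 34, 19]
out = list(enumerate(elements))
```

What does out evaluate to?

Step 1: enumerate pairs each element with its index:
  (0, 21)
  (1, 34)
  (2, 19)
Therefore out = [(0, 21), (1, 34), (2, 19)].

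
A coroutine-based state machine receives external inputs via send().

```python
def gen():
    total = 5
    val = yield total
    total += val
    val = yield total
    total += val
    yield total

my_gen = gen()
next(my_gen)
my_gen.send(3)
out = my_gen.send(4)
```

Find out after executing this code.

Step 1: next() -> yield total=5.
Step 2: send(3) -> val=3, total = 5+3 = 8, yield 8.
Step 3: send(4) -> val=4, total = 8+4 = 12, yield 12.
Therefore out = 12.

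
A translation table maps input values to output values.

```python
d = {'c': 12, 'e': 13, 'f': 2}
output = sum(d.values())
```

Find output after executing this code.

Step 1: d.values() = [12, 13, 2].
Step 2: sum = 27.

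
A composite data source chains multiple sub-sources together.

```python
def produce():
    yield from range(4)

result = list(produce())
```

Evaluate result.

Step 1: yield from delegates to the iterable, yielding each element.
Step 2: Collected values: [0, 1, 2, 3].
Therefore result = [0, 1, 2, 3].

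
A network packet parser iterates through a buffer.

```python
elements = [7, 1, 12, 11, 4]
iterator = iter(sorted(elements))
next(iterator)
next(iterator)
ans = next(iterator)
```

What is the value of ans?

Step 1: sorted([7, 1, 12, 11, 4]) = [1, 4, 7, 11, 12].
Step 2: Create iterator and skip 2 elements.
Step 3: next() returns 7.
Therefore ans = 7.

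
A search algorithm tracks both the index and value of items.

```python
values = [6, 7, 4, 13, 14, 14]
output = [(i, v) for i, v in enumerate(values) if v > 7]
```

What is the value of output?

Step 1: Filter enumerate([6, 7, 4, 13, 14, 14]) keeping v > 7:
  (0, 6): 6 <= 7, excluded
  (1, 7): 7 <= 7, excluded
  (2, 4): 4 <= 7, excluded
  (3, 13): 13 > 7, included
  (4, 14): 14 > 7, included
  (5, 14): 14 > 7, included
Therefore output = [(3, 13), (4, 14), (5, 14)].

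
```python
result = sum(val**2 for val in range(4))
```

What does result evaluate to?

Step 1: Compute val**2 for each val in range(4):
  val=0: 0**2 = 0
  val=1: 1**2 = 1
  val=2: 2**2 = 4
  val=3: 3**2 = 9
Step 2: sum = 0 + 1 + 4 + 9 = 14.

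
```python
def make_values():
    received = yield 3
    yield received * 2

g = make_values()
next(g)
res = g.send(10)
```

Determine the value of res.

Step 1: next(g) advances to first yield, producing 3.
Step 2: send(10) resumes, received = 10.
Step 3: yield received * 2 = 10 * 2 = 20.
Therefore res = 20.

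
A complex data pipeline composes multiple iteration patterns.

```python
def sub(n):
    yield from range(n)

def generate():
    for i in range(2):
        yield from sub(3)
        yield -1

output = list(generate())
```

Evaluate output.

Step 1: For each i in range(2):
  i=0: yield from sub(3) -> [0, 1, 2], then yield -1
  i=1: yield from sub(3) -> [0, 1, 2], then yield -1
Therefore output = [0, 1, 2, -1, 0, 1, 2, -1].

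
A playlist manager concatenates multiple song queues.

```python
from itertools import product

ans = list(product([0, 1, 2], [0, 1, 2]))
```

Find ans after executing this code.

Step 1: product([0, 1, 2], [0, 1, 2]) gives all pairs:
  (0, 0)
  (0, 1)
  (0, 2)
  (1, 0)
  (1, 1)
  (1, 2)
  (2, 0)
  (2, 1)
  (2, 2)
Therefore ans = [(0, 0), (0, 1), (0, 2), (1, 0), (1, 1), (1, 2), (2, 0), (2, 1), (2, 2)].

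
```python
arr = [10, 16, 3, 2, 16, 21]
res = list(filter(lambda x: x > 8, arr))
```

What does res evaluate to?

Step 1: Filter elements > 8:
  10: kept
  16: kept
  3: removed
  2: removed
  16: kept
  21: kept
Therefore res = [10, 16, 16, 21].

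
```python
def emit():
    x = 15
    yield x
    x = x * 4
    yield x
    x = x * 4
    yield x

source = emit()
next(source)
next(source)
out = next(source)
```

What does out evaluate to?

Step 1: Trace through generator execution:
  Yield 1: x starts at 15, yield 15
  Yield 2: x = 15 * 4 = 60, yield 60
  Yield 3: x = 60 * 4 = 240, yield 240
Step 2: First next() gets 15, second next() gets the second value, third next() yields 240.
Therefore out = 240.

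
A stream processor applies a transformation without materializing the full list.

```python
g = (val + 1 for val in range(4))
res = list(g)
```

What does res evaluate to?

Step 1: For each val in range(4), compute val+1:
  val=0: 0+1 = 1
  val=1: 1+1 = 2
  val=2: 2+1 = 3
  val=3: 3+1 = 4
Therefore res = [1, 2, 3, 4].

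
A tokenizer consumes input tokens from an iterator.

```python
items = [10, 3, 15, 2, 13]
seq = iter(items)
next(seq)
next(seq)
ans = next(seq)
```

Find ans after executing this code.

Step 1: Create iterator over [10, 3, 15, 2, 13].
Step 2: next() consumes 10.
Step 3: next() consumes 3.
Step 4: next() returns 15.
Therefore ans = 15.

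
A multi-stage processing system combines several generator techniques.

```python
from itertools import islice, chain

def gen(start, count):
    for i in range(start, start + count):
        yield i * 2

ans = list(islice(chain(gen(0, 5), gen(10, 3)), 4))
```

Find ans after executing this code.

Step 1: gen(0, 5) yields [0, 2, 4, 6, 8].
Step 2: gen(10, 3) yields [20, 22, 24].
Step 3: chain concatenates: [0, 2, 4, 6, 8, 20, 22, 24].
Step 4: islice takes first 4: [0, 2, 4, 6].
Therefore ans = [0, 2, 4, 6].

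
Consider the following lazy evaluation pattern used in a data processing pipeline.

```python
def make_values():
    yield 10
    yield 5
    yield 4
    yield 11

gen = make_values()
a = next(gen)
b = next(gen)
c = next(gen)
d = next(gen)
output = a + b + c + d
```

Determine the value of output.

Step 1: Create generator and consume all values:
  a = next(gen) = 10
  b = next(gen) = 5
  c = next(gen) = 4
  d = next(gen) = 11
Step 2: output = 10 + 5 + 4 + 11 = 30.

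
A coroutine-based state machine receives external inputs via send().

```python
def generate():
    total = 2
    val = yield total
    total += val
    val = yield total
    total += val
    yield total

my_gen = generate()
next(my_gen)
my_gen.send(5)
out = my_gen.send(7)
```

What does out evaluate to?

Step 1: next() -> yield total=2.
Step 2: send(5) -> val=5, total = 2+5 = 7, yield 7.
Step 3: send(7) -> val=7, total = 7+7 = 14, yield 14.
Therefore out = 14.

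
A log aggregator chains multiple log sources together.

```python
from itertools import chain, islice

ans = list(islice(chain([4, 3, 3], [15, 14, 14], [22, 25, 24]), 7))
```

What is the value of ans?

Step 1: chain([4, 3, 3], [15, 14, 14], [22, 25, 24]) = [4, 3, 3, 15, 14, 14, 22, 25, 24].
Step 2: islice takes first 7 elements: [4, 3, 3, 15, 14, 14, 22].
Therefore ans = [4, 3, 3, 15, 14, 14, 22].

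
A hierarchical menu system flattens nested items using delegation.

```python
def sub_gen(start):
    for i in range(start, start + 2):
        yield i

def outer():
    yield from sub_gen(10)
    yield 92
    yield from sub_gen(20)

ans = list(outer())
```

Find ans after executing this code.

Step 1: outer() delegates to sub_gen(10):
  yield 10
  yield 11
Step 2: yield 92
Step 3: Delegates to sub_gen(20):
  yield 20
  yield 21
Therefore ans = [10, 11, 92, 20, 21].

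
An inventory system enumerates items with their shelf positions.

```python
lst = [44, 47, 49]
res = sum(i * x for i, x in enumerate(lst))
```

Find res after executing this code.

Step 1: Compute i * x for each (i, x) in enumerate([44, 47, 49]):
  i=0, x=44: 0*44 = 0
  i=1, x=47: 1*47 = 47
  i=2, x=49: 2*49 = 98
Step 2: sum = 0 + 47 + 98 = 145.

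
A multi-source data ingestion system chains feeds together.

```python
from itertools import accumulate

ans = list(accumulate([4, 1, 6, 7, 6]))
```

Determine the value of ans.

Step 1: accumulate computes running sums:
  + 4 = 4
  + 1 = 5
  + 6 = 11
  + 7 = 18
  + 6 = 24
Therefore ans = [4, 5, 11, 18, 24].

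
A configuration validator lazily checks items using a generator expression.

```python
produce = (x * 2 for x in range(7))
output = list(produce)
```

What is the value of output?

Step 1: For each x in range(7), compute x*2:
  x=0: 0*2 = 0
  x=1: 1*2 = 2
  x=2: 2*2 = 4
  x=3: 3*2 = 6
  x=4: 4*2 = 8
  x=5: 5*2 = 10
  x=6: 6*2 = 12
Therefore output = [0, 2, 4, 6, 8, 10, 12].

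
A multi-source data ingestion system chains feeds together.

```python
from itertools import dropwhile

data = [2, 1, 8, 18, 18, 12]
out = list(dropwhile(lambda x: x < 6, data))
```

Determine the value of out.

Step 1: dropwhile drops elements while < 6:
  2 < 6: dropped
  1 < 6: dropped
  8: kept (dropping stopped)
Step 2: Remaining elements kept regardless of condition.
Therefore out = [8, 18, 18, 12].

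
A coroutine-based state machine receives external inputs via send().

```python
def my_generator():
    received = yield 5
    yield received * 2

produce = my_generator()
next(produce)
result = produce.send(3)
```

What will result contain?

Step 1: next(produce) advances to first yield, producing 5.
Step 2: send(3) resumes, received = 3.
Step 3: yield received * 2 = 3 * 2 = 6.
Therefore result = 6.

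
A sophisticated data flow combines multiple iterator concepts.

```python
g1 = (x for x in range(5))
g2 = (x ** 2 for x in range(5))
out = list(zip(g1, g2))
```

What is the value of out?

Step 1: g1 produces [0, 1, 2, 3, 4].
Step 2: g2 produces [0, 1, 4, 9, 16].
Step 3: zip pairs them: [(0, 0), (1, 1), (2, 4), (3, 9), (4, 16)].
Therefore out = [(0, 0), (1, 1), (2, 4), (3, 9), (4, 16)].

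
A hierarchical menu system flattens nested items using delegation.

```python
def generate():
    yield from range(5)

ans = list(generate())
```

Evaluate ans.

Step 1: yield from delegates to the iterable, yielding each element.
Step 2: Collected values: [0, 1, 2, 3, 4].
Therefore ans = [0, 1, 2, 3, 4].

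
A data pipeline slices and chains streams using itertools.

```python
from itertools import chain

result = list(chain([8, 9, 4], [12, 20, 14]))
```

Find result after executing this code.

Step 1: chain() concatenates iterables: [8, 9, 4] + [12, 20, 14].
Therefore result = [8, 9, 4, 12, 20, 14].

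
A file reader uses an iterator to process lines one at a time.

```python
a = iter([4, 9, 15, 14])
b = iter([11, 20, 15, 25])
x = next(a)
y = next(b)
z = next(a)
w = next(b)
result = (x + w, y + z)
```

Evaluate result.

Step 1: a iterates [4, 9, 15, 14], b iterates [11, 20, 15, 25].
Step 2: x = next(a) = 4, y = next(b) = 11.
Step 3: z = next(a) = 9, w = next(b) = 20.
Step 4: result = (4 + 20, 11 + 9) = (24, 20).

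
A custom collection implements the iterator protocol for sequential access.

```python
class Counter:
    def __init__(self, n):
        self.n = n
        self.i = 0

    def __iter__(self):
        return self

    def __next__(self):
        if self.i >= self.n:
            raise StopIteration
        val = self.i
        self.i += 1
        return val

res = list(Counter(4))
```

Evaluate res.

Step 1: Counter(4) creates an iterator counting 0 to 3.
Step 2: list() consumes all values: [0, 1, 2, 3].
Therefore res = [0, 1, 2, 3].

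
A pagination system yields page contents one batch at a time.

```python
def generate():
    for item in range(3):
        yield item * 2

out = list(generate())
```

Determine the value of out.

Step 1: For each item in range(3), yield item * 2:
  item=0: yield 0 * 2 = 0
  item=1: yield 1 * 2 = 2
  item=2: yield 2 * 2 = 4
Therefore out = [0, 2, 4].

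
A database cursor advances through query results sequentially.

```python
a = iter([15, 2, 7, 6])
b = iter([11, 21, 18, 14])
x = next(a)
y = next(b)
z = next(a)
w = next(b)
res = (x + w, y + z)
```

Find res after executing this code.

Step 1: a iterates [15, 2, 7, 6], b iterates [11, 21, 18, 14].
Step 2: x = next(a) = 15, y = next(b) = 11.
Step 3: z = next(a) = 2, w = next(b) = 21.
Step 4: res = (15 + 21, 11 + 2) = (36, 13).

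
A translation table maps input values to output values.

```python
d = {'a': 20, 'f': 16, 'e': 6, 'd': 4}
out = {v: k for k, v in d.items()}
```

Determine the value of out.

Step 1: Invert dict (swap keys and values):
  'a': 20 -> 20: 'a'
  'f': 16 -> 16: 'f'
  'e': 6 -> 6: 'e'
  'd': 4 -> 4: 'd'
Therefore out = {20: 'a', 16: 'f', 6: 'e', 4: 'd'}.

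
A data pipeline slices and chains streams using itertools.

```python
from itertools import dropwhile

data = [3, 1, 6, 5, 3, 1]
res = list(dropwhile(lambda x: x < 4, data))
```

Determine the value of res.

Step 1: dropwhile drops elements while < 4:
  3 < 4: dropped
  1 < 4: dropped
  6: kept (dropping stopped)
Step 2: Remaining elements kept regardless of condition.
Therefore res = [6, 5, 3, 1].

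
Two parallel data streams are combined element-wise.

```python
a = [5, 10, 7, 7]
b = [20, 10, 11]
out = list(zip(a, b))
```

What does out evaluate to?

Step 1: zip stops at shortest (len(a)=4, len(b)=3):
  Index 0: (5, 20)
  Index 1: (10, 10)
  Index 2: (7, 11)
Step 2: Last element of a (7) has no pair, dropped.
Therefore out = [(5, 20), (10, 10), (7, 11)].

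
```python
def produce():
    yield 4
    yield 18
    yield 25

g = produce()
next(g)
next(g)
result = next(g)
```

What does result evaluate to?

Step 1: produce() creates a generator.
Step 2: next(g) yields 4 (consumed and discarded).
Step 3: next(g) yields 18 (consumed and discarded).
Step 4: next(g) yields 25, assigned to result.
Therefore result = 25.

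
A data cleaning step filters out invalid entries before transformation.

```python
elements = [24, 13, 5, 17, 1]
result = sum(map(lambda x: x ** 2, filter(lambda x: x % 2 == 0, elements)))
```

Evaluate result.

Step 1: Filter even numbers from [24, 13, 5, 17, 1]: [24]
Step 2: Square each: [576]
Step 3: Sum = 576.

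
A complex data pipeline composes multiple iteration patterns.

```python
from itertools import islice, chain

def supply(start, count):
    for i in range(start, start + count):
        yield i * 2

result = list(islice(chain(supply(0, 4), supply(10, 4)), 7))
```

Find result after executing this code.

Step 1: supply(0, 4) yields [0, 2, 4, 6].
Step 2: supply(10, 4) yields [20, 22, 24, 26].
Step 3: chain concatenates: [0, 2, 4, 6, 20, 22, 24, 26].
Step 4: islice takes first 7: [0, 2, 4, 6, 20, 22, 24].
Therefore result = [0, 2, 4, 6, 20, 22, 24].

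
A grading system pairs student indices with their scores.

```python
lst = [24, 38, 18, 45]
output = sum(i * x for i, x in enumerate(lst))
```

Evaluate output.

Step 1: Compute i * x for each (i, x) in enumerate([24, 38, 18, 45]):
  i=0, x=24: 0*24 = 0
  i=1, x=38: 1*38 = 38
  i=2, x=18: 2*18 = 36
  i=3, x=45: 3*45 = 135
Step 2: sum = 0 + 38 + 36 + 135 = 209.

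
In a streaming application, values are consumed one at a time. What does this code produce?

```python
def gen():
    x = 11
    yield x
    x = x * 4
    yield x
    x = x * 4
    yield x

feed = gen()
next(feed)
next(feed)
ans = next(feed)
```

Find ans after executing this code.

Step 1: Trace through generator execution:
  Yield 1: x starts at 11, yield 11
  Yield 2: x = 11 * 4 = 44, yield 44
  Yield 3: x = 44 * 4 = 176, yield 176
Step 2: First next() gets 11, second next() gets the second value, third next() yields 176.
Therefore ans = 176.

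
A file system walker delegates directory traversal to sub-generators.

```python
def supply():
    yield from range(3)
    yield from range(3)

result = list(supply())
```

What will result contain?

Step 1: Trace yields in order:
  yield 0
  yield 1
  yield 2
  yield 0
  yield 1
  yield 2
Therefore result = [0, 1, 2, 0, 1, 2].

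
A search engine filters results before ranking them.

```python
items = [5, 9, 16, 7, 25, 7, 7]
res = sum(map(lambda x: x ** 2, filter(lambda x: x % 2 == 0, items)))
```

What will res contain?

Step 1: Filter even numbers from [5, 9, 16, 7, 25, 7, 7]: [16]
Step 2: Square each: [256]
Step 3: Sum = 256.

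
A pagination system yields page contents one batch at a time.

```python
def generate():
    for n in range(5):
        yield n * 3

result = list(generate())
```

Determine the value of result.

Step 1: For each n in range(5), yield n * 3:
  n=0: yield 0 * 3 = 0
  n=1: yield 1 * 3 = 3
  n=2: yield 2 * 3 = 6
  n=3: yield 3 * 3 = 9
  n=4: yield 4 * 3 = 12
Therefore result = [0, 3, 6, 9, 12].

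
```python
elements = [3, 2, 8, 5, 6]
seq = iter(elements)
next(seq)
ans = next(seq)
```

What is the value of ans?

Step 1: Create iterator over [3, 2, 8, 5, 6].
Step 2: next() consumes 3.
Step 3: next() returns 2.
Therefore ans = 2.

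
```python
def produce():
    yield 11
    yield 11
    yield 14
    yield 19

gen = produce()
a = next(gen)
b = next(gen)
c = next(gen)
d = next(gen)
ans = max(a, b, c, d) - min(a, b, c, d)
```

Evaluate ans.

Step 1: Create generator and consume all values:
  a = next(gen) = 11
  b = next(gen) = 11
  c = next(gen) = 14
  d = next(gen) = 19
Step 2: max = 19, min = 11, ans = 19 - 11 = 8.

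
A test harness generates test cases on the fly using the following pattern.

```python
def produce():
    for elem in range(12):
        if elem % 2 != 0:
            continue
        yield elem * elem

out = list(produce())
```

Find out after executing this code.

Step 1: Only yield elem**2 when elem is divisible by 2:
  elem=0: 0 % 2 == 0, yield 0**2 = 0
  elem=2: 2 % 2 == 0, yield 2**2 = 4
  elem=4: 4 % 2 == 0, yield 4**2 = 16
  elem=6: 6 % 2 == 0, yield 6**2 = 36
  elem=8: 8 % 2 == 0, yield 8**2 = 64
  elem=10: 10 % 2 == 0, yield 10**2 = 100
Therefore out = [0, 4, 16, 36, 64, 100].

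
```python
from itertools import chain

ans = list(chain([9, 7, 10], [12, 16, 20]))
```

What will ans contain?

Step 1: chain() concatenates iterables: [9, 7, 10] + [12, 16, 20].
Therefore ans = [9, 7, 10, 12, 16, 20].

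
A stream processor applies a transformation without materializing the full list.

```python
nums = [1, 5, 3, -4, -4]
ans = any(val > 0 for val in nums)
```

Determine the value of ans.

Step 1: Check val > 0 for each element in [1, 5, 3, -4, -4]:
  1 > 0: True
  5 > 0: True
  3 > 0: True
  -4 > 0: False
  -4 > 0: False
Step 2: any() returns True.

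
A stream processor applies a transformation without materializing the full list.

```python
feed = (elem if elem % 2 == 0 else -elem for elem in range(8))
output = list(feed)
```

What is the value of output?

Step 1: For each elem in range(8), yield elem if even, else -elem:
  elem=0: even, yield 0
  elem=1: odd, yield -1
  elem=2: even, yield 2
  elem=3: odd, yield -3
  elem=4: even, yield 4
  elem=5: odd, yield -5
  elem=6: even, yield 6
  elem=7: odd, yield -7
Therefore output = [0, -1, 2, -3, 4, -5, 6, -7].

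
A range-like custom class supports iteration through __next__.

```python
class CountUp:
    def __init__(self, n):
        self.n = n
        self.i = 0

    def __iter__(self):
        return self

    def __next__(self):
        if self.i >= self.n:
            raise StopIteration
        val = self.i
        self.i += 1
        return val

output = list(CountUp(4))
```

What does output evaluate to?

Step 1: CountUp(4) creates an iterator counting 0 to 3.
Step 2: list() consumes all values: [0, 1, 2, 3].
Therefore output = [0, 1, 2, 3].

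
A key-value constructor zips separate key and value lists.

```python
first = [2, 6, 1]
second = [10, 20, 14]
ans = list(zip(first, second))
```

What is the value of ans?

Step 1: zip pairs elements at same index:
  Index 0: (2, 10)
  Index 1: (6, 20)
  Index 2: (1, 14)
Therefore ans = [(2, 10), (6, 20), (1, 14)].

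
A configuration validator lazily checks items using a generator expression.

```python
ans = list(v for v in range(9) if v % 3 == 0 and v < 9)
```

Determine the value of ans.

Step 1: Filter range(9) where v % 3 == 0 and v < 9:
  v=0: both conditions met, included
  v=1: excluded (1 % 3 != 0)
  v=2: excluded (2 % 3 != 0)
  v=3: both conditions met, included
  v=4: excluded (4 % 3 != 0)
  v=5: excluded (5 % 3 != 0)
  v=6: both conditions met, included
  v=7: excluded (7 % 3 != 0)
  v=8: excluded (8 % 3 != 0)
Therefore ans = [0, 3, 6].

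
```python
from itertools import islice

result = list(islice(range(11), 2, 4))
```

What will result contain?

Step 1: islice(range(11), 2, 4) takes elements at indices [2, 4).
Step 2: Elements: [2, 3].
Therefore result = [2, 3].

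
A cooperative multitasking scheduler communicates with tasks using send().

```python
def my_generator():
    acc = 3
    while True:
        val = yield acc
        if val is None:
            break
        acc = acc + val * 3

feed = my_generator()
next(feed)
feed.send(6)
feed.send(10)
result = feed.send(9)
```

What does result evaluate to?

Step 1: next() -> yield acc=3.
Step 2: send(6) -> val=6, acc = 3 + 6*3 = 21, yield 21.
Step 3: send(10) -> val=10, acc = 21 + 10*3 = 51, yield 51.
Step 4: send(9) -> val=9, acc = 51 + 9*3 = 78, yield 78.
Therefore result = 78.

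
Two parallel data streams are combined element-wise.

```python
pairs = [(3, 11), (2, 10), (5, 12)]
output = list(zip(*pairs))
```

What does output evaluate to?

Step 1: zip(*pairs) transposes: unzips [(3, 11), (2, 10), (5, 12)] into separate sequences.
Step 2: First elements: (3, 2, 5), second elements: (11, 10, 12).
Therefore output = [(3, 2, 5), (11, 10, 12)].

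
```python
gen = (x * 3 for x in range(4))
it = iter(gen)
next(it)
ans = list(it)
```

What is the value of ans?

Step 1: Generator produces [0, 3, 6, 9].
Step 2: next(it) consumes first element (0).
Step 3: list(it) collects remaining: [3, 6, 9].
Therefore ans = [3, 6, 9].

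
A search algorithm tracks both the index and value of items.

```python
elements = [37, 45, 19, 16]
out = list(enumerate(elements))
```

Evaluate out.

Step 1: enumerate pairs each element with its index:
  (0, 37)
  (1, 45)
  (2, 19)
  (3, 16)
Therefore out = [(0, 37), (1, 45), (2, 19), (3, 16)].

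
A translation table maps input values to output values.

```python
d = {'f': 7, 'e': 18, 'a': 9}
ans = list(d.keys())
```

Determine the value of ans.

Step 1: d.keys() returns the dictionary keys in insertion order.
Therefore ans = ['f', 'e', 'a'].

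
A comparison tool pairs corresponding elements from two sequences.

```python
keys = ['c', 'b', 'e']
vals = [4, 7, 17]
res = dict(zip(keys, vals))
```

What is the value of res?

Step 1: zip pairs keys with values:
  'c' -> 4
  'b' -> 7
  'e' -> 17
Therefore res = {'c': 4, 'b': 7, 'e': 17}.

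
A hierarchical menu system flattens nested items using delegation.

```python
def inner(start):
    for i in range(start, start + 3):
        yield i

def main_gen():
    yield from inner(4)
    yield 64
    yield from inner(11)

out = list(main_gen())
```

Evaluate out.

Step 1: main_gen() delegates to inner(4):
  yield 4
  yield 5
  yield 6
Step 2: yield 64
Step 3: Delegates to inner(11):
  yield 11
  yield 12
  yield 13
Therefore out = [4, 5, 6, 64, 11, 12, 13].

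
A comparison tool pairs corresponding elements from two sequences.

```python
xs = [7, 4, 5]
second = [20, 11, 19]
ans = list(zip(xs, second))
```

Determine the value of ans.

Step 1: zip pairs elements at same index:
  Index 0: (7, 20)
  Index 1: (4, 11)
  Index 2: (5, 19)
Therefore ans = [(7, 20), (4, 11), (5, 19)].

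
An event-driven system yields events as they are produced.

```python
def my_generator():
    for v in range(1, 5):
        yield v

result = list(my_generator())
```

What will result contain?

Step 1: The generator yields each value from range(1, 5).
Step 2: list() consumes all yields: [1, 2, 3, 4].
Therefore result = [1, 2, 3, 4].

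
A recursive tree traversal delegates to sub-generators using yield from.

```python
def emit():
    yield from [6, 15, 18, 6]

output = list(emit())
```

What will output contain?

Step 1: yield from delegates to the iterable, yielding each element.
Step 2: Collected values: [6, 15, 18, 6].
Therefore output = [6, 15, 18, 6].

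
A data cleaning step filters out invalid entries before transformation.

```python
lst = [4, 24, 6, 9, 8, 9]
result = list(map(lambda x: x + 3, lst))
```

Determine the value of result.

Step 1: Apply lambda x: x + 3 to each element:
  4 -> 7
  24 -> 27
  6 -> 9
  9 -> 12
  8 -> 11
  9 -> 12
Therefore result = [7, 27, 9, 12, 11, 12].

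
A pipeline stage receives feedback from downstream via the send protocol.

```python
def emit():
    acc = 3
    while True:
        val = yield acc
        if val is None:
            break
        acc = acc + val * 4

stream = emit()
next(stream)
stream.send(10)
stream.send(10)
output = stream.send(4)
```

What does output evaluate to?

Step 1: next() -> yield acc=3.
Step 2: send(10) -> val=10, acc = 3 + 10*4 = 43, yield 43.
Step 3: send(10) -> val=10, acc = 43 + 10*4 = 83, yield 83.
Step 4: send(4) -> val=4, acc = 83 + 4*4 = 99, yield 99.
Therefore output = 99.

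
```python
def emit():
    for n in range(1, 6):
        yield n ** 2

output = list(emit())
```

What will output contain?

Step 1: For each n in range(1, 6), yield n**2:
  n=1: yield 1**2 = 1
  n=2: yield 2**2 = 4
  n=3: yield 3**2 = 9
  n=4: yield 4**2 = 16
  n=5: yield 5**2 = 25
Therefore output = [1, 4, 9, 16, 25].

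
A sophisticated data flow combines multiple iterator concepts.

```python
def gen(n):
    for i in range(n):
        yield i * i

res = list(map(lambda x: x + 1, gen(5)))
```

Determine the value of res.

Step 1: gen(5) yields squares: [0, 1, 4, 9, 16].
Step 2: map adds 1 to each: [1, 2, 5, 10, 17].
Therefore res = [1, 2, 5, 10, 17].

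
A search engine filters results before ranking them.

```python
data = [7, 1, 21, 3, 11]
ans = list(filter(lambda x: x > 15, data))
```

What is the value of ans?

Step 1: Filter elements > 15:
  7: removed
  1: removed
  21: kept
  3: removed
  11: removed
Therefore ans = [21].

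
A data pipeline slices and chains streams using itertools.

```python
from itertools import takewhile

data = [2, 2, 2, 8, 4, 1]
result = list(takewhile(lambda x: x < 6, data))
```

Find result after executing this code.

Step 1: takewhile stops at first element >= 6:
  2 < 6: take
  2 < 6: take
  2 < 6: take
  8 >= 6: stop
Therefore result = [2, 2, 2].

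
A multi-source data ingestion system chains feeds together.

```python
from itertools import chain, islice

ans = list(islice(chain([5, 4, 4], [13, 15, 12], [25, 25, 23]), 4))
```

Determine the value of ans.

Step 1: chain([5, 4, 4], [13, 15, 12], [25, 25, 23]) = [5, 4, 4, 13, 15, 12, 25, 25, 23].
Step 2: islice takes first 4 elements: [5, 4, 4, 13].
Therefore ans = [5, 4, 4, 13].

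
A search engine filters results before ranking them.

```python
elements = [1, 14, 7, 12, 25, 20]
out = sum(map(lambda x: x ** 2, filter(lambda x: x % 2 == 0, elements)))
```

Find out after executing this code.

Step 1: Filter even numbers from [1, 14, 7, 12, 25, 20]: [14, 12, 20]
Step 2: Square each: [196, 144, 400]
Step 3: Sum = 740.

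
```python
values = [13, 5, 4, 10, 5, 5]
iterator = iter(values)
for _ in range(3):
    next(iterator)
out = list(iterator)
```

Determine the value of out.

Step 1: Create iterator over [13, 5, 4, 10, 5, 5].
Step 2: Advance 3 positions (consuming [13, 5, 4]).
Step 3: list() collects remaining elements: [10, 5, 5].
Therefore out = [10, 5, 5].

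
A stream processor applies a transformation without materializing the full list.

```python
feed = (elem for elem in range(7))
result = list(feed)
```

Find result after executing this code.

Step 1: Generator expression iterates range(7): [0, 1, 2, 3, 4, 5, 6].
Step 2: list() collects all values.
Therefore result = [0, 1, 2, 3, 4, 5, 6].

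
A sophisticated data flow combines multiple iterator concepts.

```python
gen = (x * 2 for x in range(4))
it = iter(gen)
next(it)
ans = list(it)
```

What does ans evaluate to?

Step 1: Generator produces [0, 2, 4, 6].
Step 2: next(it) consumes first element (0).
Step 3: list(it) collects remaining: [2, 4, 6].
Therefore ans = [2, 4, 6].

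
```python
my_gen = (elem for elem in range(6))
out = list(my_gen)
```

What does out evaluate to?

Step 1: Generator expression iterates range(6): [0, 1, 2, 3, 4, 5].
Step 2: list() collects all values.
Therefore out = [0, 1, 2, 3, 4, 5].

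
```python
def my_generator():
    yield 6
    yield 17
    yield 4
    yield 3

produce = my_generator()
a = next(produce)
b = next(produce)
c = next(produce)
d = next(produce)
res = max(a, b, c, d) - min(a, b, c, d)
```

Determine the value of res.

Step 1: Create generator and consume all values:
  a = next(produce) = 6
  b = next(produce) = 17
  c = next(produce) = 4
  d = next(produce) = 3
Step 2: max = 17, min = 3, res = 17 - 3 = 14.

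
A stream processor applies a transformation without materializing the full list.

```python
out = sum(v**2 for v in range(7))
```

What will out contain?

Step 1: Compute v**2 for each v in range(7):
  v=0: 0**2 = 0
  v=1: 1**2 = 1
  v=2: 2**2 = 4
  v=3: 3**2 = 9
  v=4: 4**2 = 16
  v=5: 5**2 = 25
  v=6: 6**2 = 36
Step 2: sum = 0 + 1 + 4 + 9 + 16 + 25 + 36 = 91.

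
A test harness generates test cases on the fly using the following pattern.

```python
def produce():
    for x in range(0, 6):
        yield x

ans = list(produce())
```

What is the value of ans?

Step 1: The generator yields each value from range(0, 6).
Step 2: list() consumes all yields: [0, 1, 2, 3, 4, 5].
Therefore ans = [0, 1, 2, 3, 4, 5].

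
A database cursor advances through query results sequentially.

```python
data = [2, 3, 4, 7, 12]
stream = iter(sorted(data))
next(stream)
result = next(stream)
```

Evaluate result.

Step 1: sorted([2, 3, 4, 7, 12]) = [2, 3, 4, 7, 12].
Step 2: Create iterator and skip 1 elements.
Step 3: next() returns 3.
Therefore result = 3.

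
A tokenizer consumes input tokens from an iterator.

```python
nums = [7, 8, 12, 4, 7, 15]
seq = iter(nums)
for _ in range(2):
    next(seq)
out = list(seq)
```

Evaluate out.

Step 1: Create iterator over [7, 8, 12, 4, 7, 15].
Step 2: Advance 2 positions (consuming [7, 8]).
Step 3: list() collects remaining elements: [12, 4, 7, 15].
Therefore out = [12, 4, 7, 15].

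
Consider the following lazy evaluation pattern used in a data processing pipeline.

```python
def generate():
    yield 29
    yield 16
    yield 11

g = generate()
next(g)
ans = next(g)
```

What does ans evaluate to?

Step 1: generate() creates a generator.
Step 2: next(g) yields 29 (consumed and discarded).
Step 3: next(g) yields 16, assigned to ans.
Therefore ans = 16.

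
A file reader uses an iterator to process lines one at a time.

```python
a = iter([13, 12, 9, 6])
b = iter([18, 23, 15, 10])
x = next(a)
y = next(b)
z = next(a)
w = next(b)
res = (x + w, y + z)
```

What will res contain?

Step 1: a iterates [13, 12, 9, 6], b iterates [18, 23, 15, 10].
Step 2: x = next(a) = 13, y = next(b) = 18.
Step 3: z = next(a) = 12, w = next(b) = 23.
Step 4: res = (13 + 23, 18 + 12) = (36, 30).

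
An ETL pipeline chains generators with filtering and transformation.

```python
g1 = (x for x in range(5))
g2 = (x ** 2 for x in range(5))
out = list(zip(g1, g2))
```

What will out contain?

Step 1: g1 produces [0, 1, 2, 3, 4].
Step 2: g2 produces [0, 1, 4, 9, 16].
Step 3: zip pairs them: [(0, 0), (1, 1), (2, 4), (3, 9), (4, 16)].
Therefore out = [(0, 0), (1, 1), (2, 4), (3, 9), (4, 16)].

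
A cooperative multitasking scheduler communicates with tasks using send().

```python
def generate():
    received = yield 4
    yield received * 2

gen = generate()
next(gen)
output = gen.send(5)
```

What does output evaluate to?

Step 1: next(gen) advances to first yield, producing 4.
Step 2: send(5) resumes, received = 5.
Step 3: yield received * 2 = 5 * 2 = 10.
Therefore output = 10.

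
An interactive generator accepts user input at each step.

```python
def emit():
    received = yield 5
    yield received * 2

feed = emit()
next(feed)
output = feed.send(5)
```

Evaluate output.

Step 1: next(feed) advances to first yield, producing 5.
Step 2: send(5) resumes, received = 5.
Step 3: yield received * 2 = 5 * 2 = 10.
Therefore output = 10.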